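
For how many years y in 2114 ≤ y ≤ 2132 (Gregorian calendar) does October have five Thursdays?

October has 31 days; it has five Thursdays when Thursday falls among the first (month-length − 28) days — i.e. when October 1 is one of Thursday/Wednesday/Tuesday.
October 1 by year: 2114:Mon 2115:Tue✓ 2116:Thu✓ 2117:Fri 2118:Sat 2119:Sun 2120:Tue✓ 2121:Wed✓ 2122:Thu✓ 2123:Fri 2124:Sun 2125:Mon 2126:Tue✓ 2127:Wed✓ 2128:Fri 2129:Sat 2130:Sun 2131:Mon 2132:Wed✓
Years with five Thursdays: 2115, 2116, 2120, 2121, 2122, 2126, 2127, 2132 → 8.

8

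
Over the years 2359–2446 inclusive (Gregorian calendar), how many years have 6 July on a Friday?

13

Track 6 July's weekday year by year (advancing +1, or +2 across a Feb 29):
  2359: Mon  2360: Wed (+2)  2361: Thu (+1)  2362: Fri (+1) ✓  2363: Sat (+1)
  2364: Mon (+2)  2365: Tue (+1)  2366: Wed (+1)  2367: Thu (+1)  2368: Sat (+2)
  2369: Sun (+1)  2370: Mon (+1)  2371: Tue (+1)  2372: Thu (+2)  … (60 more years) …
  2433: Wed (+1)  2434: Thu (+1)  2435: Fri (+1) ✓  2436: Sun (+2)  2437: Mon (+1)
  2438: Tue (+1)  2439: Wed (+1)  2440: Fri (+2) ✓  2441: Sat (+1)  2442: Sun (+1)
  2443: Mon (+1)  2444: Wed (+2)  2445: Thu (+1)  2446: Fri (+1) ✓
Friday years: 2362, 2373, 2379, 2384, 2390, 2401, 2407, 2412, 2418, 2429, 2435, 2440, 2446 — 13 in total.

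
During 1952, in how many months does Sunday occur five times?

4

A month of length L has five Sundays iff its first Sunday is on day ≤ L−28 (so day 1–3 in a 31-day month, 1–2 in a 30-day month, day 1 in a leap February).
Checking each month of 1952: Jan starts Tue (31d); Feb starts Fri (29d); Mar starts Sat (31d) ✓; Apr starts Tue (30d); May starts Thu (31d); Jun starts Sun (30d) ✓; Jul starts Tue (31d); Aug starts Fri (31d) ✓; Sep starts Mon (30d); Oct starts Wed (31d); Nov starts Sat (30d) ✓; Dec starts Mon (31d).
Five-Sunday months: March, June, August, November → 4.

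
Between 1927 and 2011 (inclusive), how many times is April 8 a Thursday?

12

Track April 8's weekday year by year (advancing +1, or +2 across a Feb 29):
  1927: Fri  1928: Sun (+2)  1929: Mon (+1)  1930: Tue (+1)  1931: Wed (+1)
  1932: Fri (+2)  1933: Sat (+1)  1934: Sun (+1)  1935: Mon (+1)  1936: Wed (+2)
  1937: Thu (+1) ✓  1938: Fri (+1)  1939: Sat (+1)  1940: Mon (+2)  … (57 more years) …
  1998: Wed (+1)  1999: Thu (+1) ✓  2000: Sat (+2)  2001: Sun (+1)  2002: Mon (+1)
  2003: Tue (+1)  2004: Thu (+2) ✓  2005: Fri (+1)  2006: Sat (+1)  2007: Sun (+1)
  2008: Tue (+2)  2009: Wed (+1)  2010: Thu (+1) ✓  2011: Fri (+1)
Thursday years: 1937, 1943, 1948, 1954, 1965, 1971, 1976, 1982, 1993, 1999, 2004, 2010 — 12 in total.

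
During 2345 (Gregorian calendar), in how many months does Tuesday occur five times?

4

A month of length L has five Tuesdays iff its first Tuesday is on day ≤ L−28 (so day 1–3 in a 31-day month, 1–2 in a 30-day month, day 1 in a leap February).
Checking each month of 2345: Jan starts Mon (31d) ✓; Feb starts Thu (28d); Mar starts Thu (31d); Apr starts Sun (30d); May starts Tue (31d) ✓; Jun starts Fri (30d); Jul starts Sun (31d) ✓; Aug starts Wed (31d); Sep starts Sat (30d); Oct starts Mon (31d) ✓; Nov starts Thu (30d); Dec starts Sat (31d).
Five-Tuesday months: January, May, July, October → 4.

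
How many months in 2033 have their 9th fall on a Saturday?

Check the 9th of each month of 2033: Jan 9: Sun, Feb 9: Wed, Mar 9: Wed, Apr 9: Sat, May 9: Mon, Jun 9: Thu, Jul 9: Sat, Aug 9: Tue, Sep 9: Fri, Oct 9: Sun, Nov 9: Wed, Dec 9: Fri.
Saturday occurs in April, July — 2 months.

2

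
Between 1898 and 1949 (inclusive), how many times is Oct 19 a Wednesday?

8

Track Oct 19's weekday year by year (advancing +1, or +2 across a Feb 29):
  1898: Wed ✓  1899: Thu (+1)  1900: Fri (+1)  1901: Sat (+1)  1902: Sun (+1)
  1903: Mon (+1)  1904: Wed (+2) ✓  1905: Thu (+1)  1906: Fri (+1)  1907: Sat (+1)
  1908: Mon (+2)  1909: Tue (+1)  1910: Wed (+1) ✓  1911: Thu (+1)  … (24 more years) …
  1936: Mon (+2)  1937: Tue (+1)  1938: Wed (+1) ✓  1939: Thu (+1)  1940: Sat (+2)
  1941: Sun (+1)  1942: Mon (+1)  1943: Tue (+1)  1944: Thu (+2)  1945: Fri (+1)
  1946: Sat (+1)  1947: Sun (+1)  1948: Tue (+2)  1949: Wed (+1) ✓
Wednesday years: 1898, 1904, 1910, 1921, 1927, 1932, 1938, 1949 — 8 in total.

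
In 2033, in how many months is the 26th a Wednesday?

Check the 26th of each month of 2033: Jan 26: Wed, Feb 26: Sat, Mar 26: Sat, Apr 26: Tue, May 26: Thu, Jun 26: Sun, Jul 26: Tue, Aug 26: Fri, Sep 26: Mon, Oct 26: Wed, Nov 26: Sat, Dec 26: Mon.
Wednesday occurs in January, October — 2 months.

2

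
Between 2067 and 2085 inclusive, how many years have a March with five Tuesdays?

March has 31 days; it has five Tuesdays when Tuesday falls among the first (month-length − 28) days — i.e. when March 1 is one of Tuesday/Monday/Sunday.
March 1 by year: 2067:Tue✓ 2068:Thu 2069:Fri 2070:Sat 2071:Sun✓ 2072:Tue✓ 2073:Wed 2074:Thu 2075:Fri 2076:Sun✓ 2077:Mon✓ 2078:Tue✓ 2079:Wed 2080:Fri 2081:Sat 2082:Sun✓ 2083:Mon✓ 2084:Wed 2085:Thu
Years with five Tuesdays: 2067, 2071, 2072, 2076, 2077, 2078, 2082, 2083 → 8.

8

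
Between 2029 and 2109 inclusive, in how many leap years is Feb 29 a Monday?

2

Leap years in 2029–2109: 19 of them.
Feb 29 weekday advances by 5 (mod 7) from one leap year to the next four years later (or differs when a century non-leap intervenes).
Leap-day weekdays: 2032:Sun 2036:Fri 2040:Wed 2044:Mon✓ 2048:Sat 2052:Thu 2056:Tue 2060:Sun 2064:Fri 2068:Wed 2072:Mon✓ 2076:Sat 2080:Thu 2084:Tue 2088:Sun 2092:Fri 2096:Wed 2104:Fri 2108:Wed
Monday: 2044, 2072 → 2.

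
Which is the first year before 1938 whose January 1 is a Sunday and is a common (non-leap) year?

Jan 1 advances by 2 weekdays after a leap year and by 1 after a common year.
1938: Jan 1 is Saturday.
1937: Friday
1936: Wednesday (leap)
1935: Tuesday
1934: Monday
1933: Sunday
1933 begins on a Sunday and is a common year.

1933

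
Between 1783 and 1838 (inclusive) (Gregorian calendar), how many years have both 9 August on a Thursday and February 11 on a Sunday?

Check each year's weekday for 9 August and February 11:
  1783: Sat/Tue  1784: Mon/Wed  1785: Tue/Fri  1786: Wed/Sat  1787: Thu/Sun ✓  1788: Sat/Mon  1789: Sun/Wed  1790: Mon/Thu  1791: Tue/Fri  1792: Thu/Sat  1793: Fri/Mon  1794: Sat/Tue  1795: Sun/Wed  1796: Tue/Thu  …(28 more)…  1825: Tue/Fri  1826: Wed/Sat  1827: Thu/Sun ✓  1828: Sat/Mon  1829: Sun/Wed  1830: Mon/Thu  1831: Tue/Fri  1832: Thu/Sat  1833: Fri/Mon  1834: Sat/Tue  1835: Sun/Wed  1836: Tue/Thu  1837: Wed/Sat  1838: Thu/Sun ✓
Both conditions hold in: 1787, 1798, 1810, 1821, 1827, 1838 — 6.

6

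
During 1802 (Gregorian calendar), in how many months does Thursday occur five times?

A month of length L has five Thursdays iff its first Thursday is on day ≤ L−28 (so day 1–3 in a 31-day month, 1–2 in a 30-day month, day 1 in a leap February).
Checking each month of 1802: Jan starts Fri (31d); Feb starts Mon (28d); Mar starts Mon (31d); Apr starts Thu (30d) ✓; May starts Sat (31d); Jun starts Tue (30d); Jul starts Thu (31d) ✓; Aug starts Sun (31d); Sep starts Wed (30d) ✓; Oct starts Fri (31d); Nov starts Mon (30d); Dec starts Wed (31d) ✓.
Five-Thursday months: April, July, September, December → 4.

4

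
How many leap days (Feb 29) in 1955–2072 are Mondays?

5

Leap years in 1955–2072: 30 of them.
Feb 29 weekday advances by 5 (mod 7) from one leap year to the next four years later (or differs when a century non-leap intervenes).
Leap-day weekdays: 1956:Wed 1960:Mon✓ 1964:Sat 1968:Thu 1972:Tue 1976:Sun 1980:Fri 1984:Wed 1988:Mon✓ 1992:Sat 1996:Thu 2000:Tue 2004:Sun …(4 more)… 2024:Thu 2028:Tue 2032:Sun 2036:Fri 2040:Wed 2044:Mon✓ 2048:Sat 2052:Thu 2056:Tue 2060:Sun 2064:Fri 2068:Wed 2072:Mon✓
Monday: 1960, 1988, 2016, 2044, 2072 → 5.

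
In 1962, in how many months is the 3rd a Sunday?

1

Check the 3rd of each month of 1962: Jan 3: Wed, Feb 3: Sat, Mar 3: Sat, Apr 3: Tue, May 3: Thu, Jun 3: Sun, Jul 3: Tue, Aug 3: Fri, Sep 3: Mon, Oct 3: Wed, Nov 3: Sat, Dec 3: Mon.
Sunday occurs in June — 1 month.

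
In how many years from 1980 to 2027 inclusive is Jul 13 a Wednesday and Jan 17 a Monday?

5

Check each year's weekday for Jul 13 and Jan 17:
  1980: Sun/Thu  1981: Mon/Sat  1982: Tue/Sun  1983: Wed/Mon ✓  1984: Fri/Tue  1985: Sat/Thu  1986: Sun/Fri  1987: Mon/Sat  1988: Wed/Sun  1989: Thu/Tue  1990: Fri/Wed  1991: Sat/Thu  1992: Mon/Fri  1993: Tue/Sun  …(20 more)…  2014: Sun/Fri  2015: Mon/Sat  2016: Wed/Sun  2017: Thu/Tue  2018: Fri/Wed  2019: Sat/Thu  2020: Mon/Fri  2021: Tue/Sun  2022: Wed/Mon ✓  2023: Thu/Tue  2024: Sat/Wed  2025: Sun/Fri  2026: Mon/Sat  2027: Tue/Sun
Both conditions hold in: 1983, 1994, 2005, 2011, 2022 — 5.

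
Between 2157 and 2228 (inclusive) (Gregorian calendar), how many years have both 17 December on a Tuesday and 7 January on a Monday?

8

Check each year's weekday for 17 December and 7 January:
  2157: Sat/Fri  2158: Sun/Sat  2159: Mon/Sun  2160: Wed/Mon  2161: Thu/Wed  2162: Fri/Thu  2163: Sat/Fri  2164: Mon/Sat  2165: Tue/Mon ✓  2166: Wed/Tue  2167: Thu/Wed  2168: Sat/Thu  2169: Sun/Sat  2170: Mon/Sun  …(44 more)…  2215: Sun/Sat  2216: Tue/Sun  2217: Wed/Tue  2218: Thu/Wed  2219: Fri/Thu  2220: Sun/Fri  2221: Mon/Sun  2222: Tue/Mon ✓  2223: Wed/Tue  2224: Fri/Wed  2225: Sat/Fri  2226: Sun/Sat  2227: Mon/Sun  2228: Wed/Mon
Both conditions hold in: 2165, 2171, 2182, 2193, 2199, 2205, 2211, 2222 — 8.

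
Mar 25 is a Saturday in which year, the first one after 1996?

2000

From one year to the next, a fixed date's weekday advances by 1, or by 2 when a Feb 29 lies between the two dates.
1996: March 25 is Monday.
1997: Tuesday (+1)
1998: Wednesday (+1)
1999: Thursday (+1)
2000: Saturday (+2)
Mar 25 falls on a Saturday in 2000.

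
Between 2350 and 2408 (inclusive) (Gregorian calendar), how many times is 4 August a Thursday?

8

Track 4 August's weekday year by year (advancing +1, or +2 across a Feb 29):
  2350: Fri  2351: Sat (+1)  2352: Mon (+2)  2353: Tue (+1)  2354: Wed (+1)
  2355: Thu (+1) ✓  2356: Sat (+2)  2357: Sun (+1)  2358: Mon (+1)  2359: Tue (+1)
  2360: Thu (+2) ✓  2361: Fri (+1)  2362: Sat (+1)  2363: Sun (+1)  … (31 more years) …
  2395: Fri (+1)  2396: Sun (+2)  2397: Mon (+1)  2398: Tue (+1)  2399: Wed (+1)
  2400: Fri (+2)  2401: Sat (+1)  2402: Sun (+1)  2403: Mon (+1)  2404: Wed (+2)
  2405: Thu (+1) ✓  2406: Fri (+1)  2407: Sat (+1)  2408: Mon (+2)
Thursday years: 2355, 2360, 2366, 2377, 2383, 2388, 2394, 2405 — 8 in total.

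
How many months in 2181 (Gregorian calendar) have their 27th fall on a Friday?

Check the 27th of each month of 2181: Jan 27: Sat, Feb 27: Tue, Mar 27: Tue, Apr 27: Fri, May 27: Sun, Jun 27: Wed, Jul 27: Fri, Aug 27: Mon, Sep 27: Thu, Oct 27: Sat, Nov 27: Tue, Dec 27: Thu.
Friday occurs in April, July — 2 months.

2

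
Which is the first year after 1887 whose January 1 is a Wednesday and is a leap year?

1896

Jan 1 advances by 2 weekdays after a leap year and by 1 after a common year.
1887: Jan 1 is Saturday.
1888: Sunday (leap)
1889: Tuesday
1890: Wednesday
1891: Thursday
1892: Friday (leap)
1893: Sunday
1894: Monday
1895: Tuesday
1896: Wednesday (leap)
1896 begins on a Wednesday and is a leap year.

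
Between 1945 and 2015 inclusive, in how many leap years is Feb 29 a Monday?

Leap years in 1945–2015: 17 of them.
Feb 29 weekday advances by 5 (mod 7) from one leap year to the next four years later (or differs when a century non-leap intervenes).
Leap-day weekdays: 1948:Sun 1952:Fri 1956:Wed 1960:Mon✓ 1964:Sat 1968:Thu 1972:Tue 1976:Sun 1980:Fri 1984:Wed 1988:Mon✓ 1992:Sat 1996:Thu 2000:Tue 2004:Sun 2008:Fri 2012:Wed
Monday: 1960, 1988 → 2.

2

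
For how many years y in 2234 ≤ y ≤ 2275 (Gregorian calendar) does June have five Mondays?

13

June has 30 days; it has five Mondays when Monday falls among the first (month-length − 28) days — i.e. when June 1 is one of Monday/Sunday.
June 1 by year: 2234:Sun✓ 2235:Mon✓ 2236:Wed 2237:Thu 2238:Fri 2239:Sat 2240:Mon✓ 2241:Tue 2242:Wed 2243:Thu 2244:Sat 2245:Sun✓ 2246:Mon✓ 2247:Tue 2248:Thu …(12 more)… 2261:Sat 2262:Sun✓ 2263:Mon✓ 2264:Wed 2265:Thu 2266:Fri 2267:Sat 2268:Mon✓ 2269:Tue 2270:Wed 2271:Thu 2272:Sat 2273:Sun✓ 2274:Mon✓ 2275:Tue
Years with five Mondays: 2234, 2235, 2240, 2245, 2246, 2251, 2256, 2257, 2262, 2263, 2268, 2273, 2274 → 13.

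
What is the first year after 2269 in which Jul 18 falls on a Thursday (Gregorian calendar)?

From one year to the next, a fixed date's weekday advances by 1, or by 2 when a Feb 29 lies between the two dates.
2269: July 18 is Sunday.
2270: Monday (+1)
2271: Tuesday (+1)
2272: Thursday (+2)
Jul 18 falls on a Thursday in 2272.

2272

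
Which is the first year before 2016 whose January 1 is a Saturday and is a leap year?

2000

Jan 1 advances by 2 weekdays after a leap year and by 1 after a common year.
2016: Jan 1 is Friday (leap).
2015: Thursday
2014: Wednesday
2013: Tuesday
2012: Sunday (leap)
2011: Saturday
2010: Friday
2009: Thursday
2008: Tuesday (leap)
2007: Monday
2006: Sunday
2005: Saturday
2004: Thursday (leap)
2003: Wednesday
2002: Tuesday
2001: Monday
2000: Saturday (leap)
2000 begins on a Saturday and is a leap year.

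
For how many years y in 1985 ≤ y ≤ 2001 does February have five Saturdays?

February has 28 days (29 in leap years); it has five Saturdays when Saturday falls among the first (month-length − 28) days — i.e. when February 1 is Saturday in a leap year (never in a common year).
February 1 by year: 1985:Fri 1986:Sat 1987:Sun 1988:Mon 1989:Wed 1990:Thu 1991:Fri 1992:Sat✓ 1993:Mon 1994:Tue 1995:Wed 1996:Thu 1997:Sat 1998:Sun 1999:Mon 2000:Tue 2001:Thu
Years with five Saturdays: 1992 → 1.

1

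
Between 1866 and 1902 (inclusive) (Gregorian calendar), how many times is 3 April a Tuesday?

Track 3 April's weekday year by year (advancing +1, or +2 across a Feb 29):
  1866: Tue ✓  1867: Wed (+1)  1868: Fri (+2)  1869: Sat (+1)  1870: Sun (+1)
  1871: Mon (+1)  1872: Wed (+2)  1873: Thu (+1)  1874: Fri (+1)  1875: Sat (+1)
  1876: Mon (+2)  1877: Tue (+1) ✓  1878: Wed (+1)  1879: Thu (+1)  … (9 more years) …
  1889: Wed (+1)  1890: Thu (+1)  1891: Fri (+1)  1892: Sun (+2)  1893: Mon (+1)
  1894: Tue (+1) ✓  1895: Wed (+1)  1896: Fri (+2)  1897: Sat (+1)  1898: Sun (+1)
  1899: Mon (+1)  1900: Tue (+1) ✓  1901: Wed (+1)  1902: Thu (+1)
Tuesday years: 1866, 1877, 1883, 1888, 1894, 1900 — 6 in total.

6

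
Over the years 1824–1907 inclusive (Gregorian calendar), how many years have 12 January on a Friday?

Track 12 January's weekday year by year (advancing +1, or +2 across a Feb 29):
  1824: Mon  1825: Wed (+2)  1826: Thu (+1)  1827: Fri (+1) ✓  1828: Sat (+1)
  1829: Mon (+2)  1830: Tue (+1)  1831: Wed (+1)  1832: Thu (+1)  1833: Sat (+2)
  1834: Sun (+1)  1835: Mon (+1)  1836: Tue (+1)  1837: Thu (+2)  … (56 more years) …
  1894: Fri (+1) ✓  1895: Sat (+1)  1896: Sun (+1)  1897: Tue (+2)  1898: Wed (+1)
  1899: Thu (+1)  1900: Fri (+1) ✓  1901: Sat (+1)  1902: Sun (+1)  1903: Mon (+1)
  1904: Tue (+1)  1905: Thu (+2)  1906: Fri (+1) ✓  1907: Sat (+1)
Friday years: 1827, 1838, 1844, 1849, 1855, 1866, 1872, 1877, 1883, 1894, 1900, 1906 — 12 in total.

12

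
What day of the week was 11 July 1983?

Monday

January 1, 1983 is a Saturday.
July 11 is day 192 of the year, i.e. 191 days after Jan 1.
191 mod 7 = 2, so advance 2 weekdays from Saturday: Monday.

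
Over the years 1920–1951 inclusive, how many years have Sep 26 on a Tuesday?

Track Sep 26's weekday year by year (advancing +1, or +2 across a Feb 29):
  1920: Sun  1921: Mon (+1)  1922: Tue (+1) ✓  1923: Wed (+1)  1924: Fri (+2)
  1925: Sat (+1)  1926: Sun (+1)  1927: Mon (+1)  1928: Wed (+2)  1929: Thu (+1)
  1930: Fri (+1)  1931: Sat (+1)  1932: Mon (+2)  1933: Tue (+1) ✓  … (4 more years) …
  1938: Mon (+1)  1939: Tue (+1) ✓  1940: Thu (+2)  1941: Fri (+1)  1942: Sat (+1)
  1943: Sun (+1)  1944: Tue (+2) ✓  1945: Wed (+1)  1946: Thu (+1)  1947: Fri (+1)
  1948: Sun (+2)  1949: Mon (+1)  1950: Tue (+1) ✓  1951: Wed (+1)
Tuesday years: 1922, 1933, 1939, 1944, 1950 — 5 in total.

5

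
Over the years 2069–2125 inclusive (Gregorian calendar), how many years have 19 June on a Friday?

9

Track 19 June's weekday year by year (advancing +1, or +2 across a Feb 29):
  2069: Wed  2070: Thu (+1)  2071: Fri (+1) ✓  2072: Sun (+2)  2073: Mon (+1)
  2074: Tue (+1)  2075: Wed (+1)  2076: Fri (+2) ✓  2077: Sat (+1)  2078: Sun (+1)
  2079: Mon (+1)  2080: Wed (+2)  2081: Thu (+1)  2082: Fri (+1) ✓  … (29 more years) …
  2112: Sun (+2)  2113: Mon (+1)  2114: Tue (+1)  2115: Wed (+1)  2116: Fri (+2) ✓
  2117: Sat (+1)  2118: Sun (+1)  2119: Mon (+1)  2120: Wed (+2)  2121: Thu (+1)
  2122: Fri (+1) ✓  2123: Sat (+1)  2124: Mon (+2)  2125: Tue (+1)
Friday years: 2071, 2076, 2082, 2093, 2099, 2105, 2111, 2116, 2122 — 9 in total.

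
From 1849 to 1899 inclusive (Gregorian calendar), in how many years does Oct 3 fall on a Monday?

8

Track Oct 3's weekday year by year (advancing +1, or +2 across a Feb 29):
  1849: Wed  1850: Thu (+1)  1851: Fri (+1)  1852: Sun (+2)  1853: Mon (+1) ✓
  1854: Tue (+1)  1855: Wed (+1)  1856: Fri (+2)  1857: Sat (+1)  1858: Sun (+1)
  1859: Mon (+1) ✓  1860: Wed (+2)  1861: Thu (+1)  1862: Fri (+1)  … (23 more years) …
  1886: Sun (+1)  1887: Mon (+1) ✓  1888: Wed (+2)  1889: Thu (+1)  1890: Fri (+1)
  1891: Sat (+1)  1892: Mon (+2) ✓  1893: Tue (+1)  1894: Wed (+1)  1895: Thu (+1)
  1896: Sat (+2)  1897: Sun (+1)  1898: Mon (+1) ✓  1899: Tue (+1)
Monday years: 1853, 1859, 1864, 1870, 1881, 1887, 1892, 1898 — 8 in total.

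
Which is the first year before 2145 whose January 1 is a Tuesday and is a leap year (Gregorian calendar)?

2132

Jan 1 advances by 2 weekdays after a leap year and by 1 after a common year.
2145: Jan 1 is Friday.
2144: Wednesday (leap)
2143: Tuesday
2142: Monday
2141: Sunday
2140: Friday (leap)
2139: Thursday
2138: Wednesday
2137: Tuesday
2136: Sunday (leap)
2135: Saturday
2134: Friday
2133: Thursday
2132: Tuesday (leap)
2132 begins on a Tuesday and is a leap year.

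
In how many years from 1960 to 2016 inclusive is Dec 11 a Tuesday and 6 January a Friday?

Check each year's weekday for Dec 11 and 6 January:
  1960: Sun/Wed  1961: Mon/Fri  1962: Tue/Sat  1963: Wed/Sun  1964: Fri/Mon  1965: Sat/Wed  1966: Sun/Thu  1967: Mon/Fri  1968: Wed/Sat  1969: Thu/Mon  1970: Fri/Tue  1971: Sat/Wed  1972: Mon/Thu  1973: Tue/Sat  …(29 more)…  2003: Thu/Mon  2004: Sat/Tue  2005: Sun/Thu  2006: Mon/Fri  2007: Tue/Sat  2008: Thu/Sun  2009: Fri/Tue  2010: Sat/Wed  2011: Sun/Thu  2012: Tue/Fri ✓  2013: Wed/Sun  2014: Thu/Mon  2015: Fri/Tue  2016: Sun/Wed
Both conditions hold in: 1984, 2012 — 2.

2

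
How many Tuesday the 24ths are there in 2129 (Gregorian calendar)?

Check the 24th of each month of 2129: Jan 24: Mon, Feb 24: Thu, Mar 24: Thu, Apr 24: Sun, May 24: Tue, Jun 24: Fri, Jul 24: Sun, Aug 24: Wed, Sep 24: Sat, Oct 24: Mon, Nov 24: Thu, Dec 24: Sat.
Tuesday occurs in May — 1 month.

1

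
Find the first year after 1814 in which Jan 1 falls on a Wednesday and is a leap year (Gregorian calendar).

1840

Jan 1 advances by 2 weekdays after a leap year and by 1 after a common year.
1814: Jan 1 is Saturday.
1815: Sunday
1816: Monday (leap)
1817: Wednesday
1818: Thursday
1819: Friday
1820: Saturday (leap)
1821: Monday
1822: Tuesday
1823: Wednesday
1824: Thursday (leap)
1825: Saturday
1826: Sunday
1827: Monday
1828: Tuesday (leap)
1829: Thursday
1830: Friday
1831: Saturday
1832: Sunday (leap)
1833: Tuesday
1834: Wednesday
1835: Thursday
1836: Friday (leap)
1837: Sunday
1838: Monday
1839: Tuesday
1840: Wednesday (leap)
1840 begins on a Wednesday and is a leap year.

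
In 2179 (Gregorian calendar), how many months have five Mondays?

A month of length L has five Mondays iff its first Monday is on day ≤ L−28 (so day 1–3 in a 31-day month, 1–2 in a 30-day month, day 1 in a leap February).
Checking each month of 2179: Jan starts Fri (31d); Feb starts Mon (28d); Mar starts Mon (31d) ✓; Apr starts Thu (30d); May starts Sat (31d) ✓; Jun starts Tue (30d); Jul starts Thu (31d); Aug starts Sun (31d) ✓; Sep starts Wed (30d); Oct starts Fri (31d); Nov starts Mon (30d) ✓; Dec starts Wed (31d).
Five-Monday months: March, May, August, November → 4.

4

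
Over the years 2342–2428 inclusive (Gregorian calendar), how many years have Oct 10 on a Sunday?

13

Track Oct 10's weekday year by year (advancing +1, or +2 across a Feb 29):
  2342: Sat  2343: Sun (+1) ✓  2344: Tue (+2)  2345: Wed (+1)  2346: Thu (+1)
  2347: Fri (+1)  2348: Sun (+2) ✓  2349: Mon (+1)  2350: Tue (+1)  2351: Wed (+1)
  2352: Fri (+2)  2353: Sat (+1)  2354: Sun (+1) ✓  2355: Mon (+1)  … (59 more years) …
  2415: Sat (+1)  2416: Mon (+2)  2417: Tue (+1)  2418: Wed (+1)  2419: Thu (+1)
  2420: Sat (+2)  2421: Sun (+1) ✓  2422: Mon (+1)  2423: Tue (+1)  2424: Thu (+2)
  2425: Fri (+1)  2426: Sat (+1)  2427: Sun (+1) ✓  2428: Tue (+2)
Sunday years: 2343, 2348, 2354, 2365, 2371, 2376, 2382, 2393, 2399, 2404, 2410, 2421, 2427 — 13 in total.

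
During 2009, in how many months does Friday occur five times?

4

A month of length L has five Fridays iff its first Friday is on day ≤ L−28 (so day 1–3 in a 31-day month, 1–2 in a 30-day month, day 1 in a leap February).
Checking each month of 2009: Jan starts Thu (31d) ✓; Feb starts Sun (28d); Mar starts Sun (31d); Apr starts Wed (30d); May starts Fri (31d) ✓; Jun starts Mon (30d); Jul starts Wed (31d) ✓; Aug starts Sat (31d); Sep starts Tue (30d); Oct starts Thu (31d) ✓; Nov starts Sun (30d); Dec starts Tue (31d).
Five-Friday months: January, May, July, October → 4.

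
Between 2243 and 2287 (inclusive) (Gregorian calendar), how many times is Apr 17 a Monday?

7

Track Apr 17's weekday year by year (advancing +1, or +2 across a Feb 29):
  2243: Mon ✓  2244: Wed (+2)  2245: Thu (+1)  2246: Fri (+1)  2247: Sat (+1)
  2248: Mon (+2) ✓  2249: Tue (+1)  2250: Wed (+1)  2251: Thu (+1)  2252: Sat (+2)
  2253: Sun (+1)  2254: Mon (+1) ✓  2255: Tue (+1)  2256: Thu (+2)  … (17 more years) …
  2274: Fri (+1)  2275: Sat (+1)  2276: Mon (+2) ✓  2277: Tue (+1)  2278: Wed (+1)
  2279: Thu (+1)  2280: Sat (+2)  2281: Sun (+1)  2282: Mon (+1) ✓  2283: Tue (+1)
  2284: Thu (+2)  2285: Fri (+1)  2286: Sat (+1)  2287: Sun (+1)
Monday years: 2243, 2248, 2254, 2265, 2271, 2276, 2282 — 7 in total.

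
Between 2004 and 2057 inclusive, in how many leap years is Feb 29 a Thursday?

Leap years in 2004–2057: 14 of them.
Feb 29 weekday advances by 5 (mod 7) from one leap year to the next four years later (or differs when a century non-leap intervenes).
Leap-day weekdays: 2004:Sun 2008:Fri 2012:Wed 2016:Mon 2020:Sat 2024:Thu✓ 2028:Tue 2032:Sun 2036:Fri 2040:Wed 2044:Mon 2048:Sat 2052:Thu✓ 2056:Tue
Thursday: 2024, 2052 → 2.

2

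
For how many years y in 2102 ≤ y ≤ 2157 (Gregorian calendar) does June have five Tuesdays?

16

June has 30 days; it has five Tuesdays when Tuesday falls among the first (month-length − 28) days — i.e. when June 1 is one of Tuesday/Monday.
June 1 by year: 2102:Thu 2103:Fri 2104:Sun 2105:Mon✓ 2106:Tue✓ 2107:Wed 2108:Fri 2109:Sat 2110:Sun 2111:Mon✓ 2112:Wed 2113:Thu 2114:Fri 2115:Sat 2116:Mon✓ …(26 more)… 2143:Sat 2144:Mon✓ 2145:Tue✓ 2146:Wed 2147:Thu 2148:Sat 2149:Sun 2150:Mon✓ 2151:Tue✓ 2152:Thu 2153:Fri 2154:Sat 2155:Sun 2156:Tue✓ 2157:Wed
Years with five Tuesdays: 2105, 2106, 2111, 2116, 2117, 2122, 2123, 2128, 2133, 2134, 2139, 2144, 2145, 2150, 2151, 2156 → 16.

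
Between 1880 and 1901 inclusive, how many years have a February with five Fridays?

1

February has 28 days (29 in leap years); it has five Fridays when Friday falls among the first (month-length − 28) days — i.e. when February 1 is Friday in a leap year (never in a common year).
February 1 by year: 1880:Sun 1881:Tue 1882:Wed 1883:Thu 1884:Fri✓ 1885:Sun 1886:Mon 1887:Tue 1888:Wed 1889:Fri 1890:Sat 1891:Sun 1892:Mon 1893:Wed 1894:Thu 1895:Fri 1896:Sat 1897:Mon 1898:Tue 1899:Wed 1900:Thu 1901:Fri
Years with five Fridays: 1884 → 1.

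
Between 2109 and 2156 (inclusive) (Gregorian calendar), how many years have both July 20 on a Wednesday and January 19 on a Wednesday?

Check each year's weekday for July 20 and January 19:
  2109: Sat/Sat  2110: Sun/Sun  2111: Mon/Mon  2112: Wed/Tue  2113: Thu/Thu  2114: Fri/Fri  2115: Sat/Sat  2116: Mon/Sun  2117: Tue/Tue  2118: Wed/Wed ✓  2119: Thu/Thu  2120: Sat/Fri  2121: Sun/Sun  2122: Mon/Mon  …(20 more)…  2143: Sat/Sat  2144: Mon/Sun  2145: Tue/Tue  2146: Wed/Wed ✓  2147: Thu/Thu  2148: Sat/Fri  2149: Sun/Sun  2150: Mon/Mon  2151: Tue/Tue  2152: Thu/Wed  2153: Fri/Fri  2154: Sat/Sat  2155: Sun/Sun  2156: Tue/Mon
Both conditions hold in: 2118, 2129, 2135, 2146 — 4.

4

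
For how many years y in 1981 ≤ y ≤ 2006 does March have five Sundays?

11

March has 31 days; it has five Sundays when Sunday falls among the first (month-length − 28) days — i.e. when March 1 is one of Sunday/Saturday/Friday.
March 1 by year: 1981:Sun✓ 1982:Mon 1983:Tue 1984:Thu 1985:Fri✓ 1986:Sat✓ 1987:Sun✓ 1988:Tue 1989:Wed 1990:Thu 1991:Fri✓ 1992:Sun✓ 1993:Mon 1994:Tue 1995:Wed 1996:Fri✓ 1997:Sat✓ 1998:Sun✓ 1999:Mon 2000:Wed 2001:Thu 2002:Fri✓ 2003:Sat✓ 2004:Mon 2005:Tue 2006:Wed
Years with five Sundays: 1981, 1985, 1986, 1987, 1991, 1992, 1996, 1997, 1998, 2002, 2003 → 11.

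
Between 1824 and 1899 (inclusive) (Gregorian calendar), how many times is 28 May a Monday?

Track 28 May's weekday year by year (advancing +1, or +2 across a Feb 29):
  1824: Fri  1825: Sat (+1)  1826: Sun (+1)  1827: Mon (+1) ✓  1828: Wed (+2)
  1829: Thu (+1)  1830: Fri (+1)  1831: Sat (+1)  1832: Mon (+2) ✓  1833: Tue (+1)
  1834: Wed (+1)  1835: Thu (+1)  1836: Sat (+2)  1837: Sun (+1)  … (48 more years) …
  1886: Fri (+1)  1887: Sat (+1)  1888: Mon (+2) ✓  1889: Tue (+1)  1890: Wed (+1)
  1891: Thu (+1)  1892: Sat (+2)  1893: Sun (+1)  1894: Mon (+1) ✓  1895: Tue (+1)
  1896: Thu (+2)  1897: Fri (+1)  1898: Sat (+1)  1899: Sun (+1)
Monday years: 1827, 1832, 1838, 1849, 1855, 1860, 1866, 1877, 1883, 1888, 1894 — 11 in total.

11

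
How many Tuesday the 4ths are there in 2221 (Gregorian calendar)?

Check the 4th of each month of 2221: Jan 4: Thu, Feb 4: Sun, Mar 4: Sun, Apr 4: Wed, May 4: Fri, Jun 4: Mon, Jul 4: Wed, Aug 4: Sat, Sep 4: Tue, Oct 4: Thu, Nov 4: Sun, Dec 4: Tue.
Tuesday occurs in September, December — 2 months.

2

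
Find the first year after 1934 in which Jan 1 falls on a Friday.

Jan 1 advances by 2 weekdays after a leap year and by 1 after a common year.
1934: Jan 1 is Monday.
1935: Tuesday
1936: Wednesday (leap)
1937: Friday
1937 begins on a Friday

1937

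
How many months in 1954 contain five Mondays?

A month of length L has five Mondays iff its first Monday is on day ≤ L−28 (so day 1–3 in a 31-day month, 1–2 in a 30-day month, day 1 in a leap February).
Checking each month of 1954: Jan starts Fri (31d); Feb starts Mon (28d); Mar starts Mon (31d) ✓; Apr starts Thu (30d); May starts Sat (31d) ✓; Jun starts Tue (30d); Jul starts Thu (31d); Aug starts Sun (31d) ✓; Sep starts Wed (30d); Oct starts Fri (31d); Nov starts Mon (30d) ✓; Dec starts Wed (31d).
Five-Monday months: March, May, August, November → 4.

4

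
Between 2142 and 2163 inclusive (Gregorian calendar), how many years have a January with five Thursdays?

January has 31 days; it has five Thursdays when Thursday falls among the first (month-length − 28) days — i.e. when January 1 is one of Thursday/Wednesday/Tuesday.
January 1 by year: 2142:Mon 2143:Tue✓ 2144:Wed✓ 2145:Fri 2146:Sat 2147:Sun 2148:Mon 2149:Wed✓ 2150:Thu✓ 2151:Fri 2152:Sat 2153:Mon 2154:Tue✓ 2155:Wed✓ 2156:Thu✓ 2157:Sat 2158:Sun 2159:Mon 2160:Tue✓ 2161:Thu✓ 2162:Fri 2163:Sat
Years with five Thursdays: 2143, 2144, 2149, 2150, 2154, 2155, 2156, 2160, 2161 → 9.

9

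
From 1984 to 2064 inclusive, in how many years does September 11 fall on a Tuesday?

12

Track September 11's weekday year by year (advancing +1, or +2 across a Feb 29):
  1984: Tue ✓  1985: Wed (+1)  1986: Thu (+1)  1987: Fri (+1)  1988: Sun (+2)
  1989: Mon (+1)  1990: Tue (+1) ✓  1991: Wed (+1)  1992: Fri (+2)  1993: Sat (+1)
  1994: Sun (+1)  1995: Mon (+1)  1996: Wed (+2)  1997: Thu (+1)  … (53 more years) …
  2051: Mon (+1)  2052: Wed (+2)  2053: Thu (+1)  2054: Fri (+1)  2055: Sat (+1)
  2056: Mon (+2)  2057: Tue (+1) ✓  2058: Wed (+1)  2059: Thu (+1)  2060: Sat (+2)
  2061: Sun (+1)  2062: Mon (+1)  2063: Tue (+1) ✓  2064: Thu (+2)
Tuesday years: 1984, 1990, 2001, 2007, 2012, 2018, 2029, 2035, 2040, 2046, 2057, 2063 — 12 in total.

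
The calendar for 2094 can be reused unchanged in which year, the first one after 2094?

2100

Two years share a calendar iff Jan 1 falls on the same weekday and both are leap or both are common. 2094: Jan 1 is Friday, common year.
2095: Jan 1 Saturday, common
2096: Jan 1 Sunday, leap
2097: Jan 1 Tuesday, common
2098: Jan 1 Wednesday, common
2099: Jan 1 Thursday, common
2100: Jan 1 Friday, common
2100 matches on both conditions.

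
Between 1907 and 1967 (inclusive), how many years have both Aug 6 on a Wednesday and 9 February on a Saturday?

Check each year's weekday for Aug 6 and 9 February:
  1907: Tue/Sat  1908: Thu/Sun  1909: Fri/Tue  1910: Sat/Wed  1911: Sun/Thu  1912: Tue/Fri  1913: Wed/Sun  1914: Thu/Mon  1915: Fri/Tue  1916: Sun/Wed  1917: Mon/Fri  1918: Tue/Sat  1919: Wed/Sun  1920: Fri/Mon  …(33 more)…  1954: Fri/Tue  1955: Sat/Wed  1956: Mon/Thu  1957: Tue/Sat  1958: Wed/Sun  1959: Thu/Mon  1960: Sat/Tue  1961: Sun/Thu  1962: Mon/Fri  1963: Tue/Sat  1964: Thu/Sun  1965: Fri/Tue  1966: Sat/Wed  1967: Sun/Thu
Both conditions hold in: 1924, 1952 — 2.

2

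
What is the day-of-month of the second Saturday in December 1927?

December 1, 1927 is a Thursday, so the first Saturday is the 3rd.
The second Saturday is 3 + 7 = 10.

10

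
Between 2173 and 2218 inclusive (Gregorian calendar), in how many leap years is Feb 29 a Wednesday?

2

Leap years in 2173–2218: 10 of them.
Feb 29 weekday advances by 5 (mod 7) from one leap year to the next four years later (or differs when a century non-leap intervenes).
Leap-day weekdays: 2176:Thu 2180:Tue 2184:Sun 2188:Fri 2192:Wed✓ 2196:Mon 2204:Wed✓ 2208:Mon 2212:Sat 2216:Thu
Wednesday: 2192, 2204 → 2.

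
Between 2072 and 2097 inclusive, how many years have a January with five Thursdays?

January has 31 days; it has five Thursdays when Thursday falls among the first (month-length − 28) days — i.e. when January 1 is one of Thursday/Wednesday/Tuesday.
January 1 by year: 2072:Fri 2073:Sun 2074:Mon 2075:Tue✓ 2076:Wed✓ 2077:Fri 2078:Sat 2079:Sun 2080:Mon 2081:Wed✓ 2082:Thu✓ 2083:Fri 2084:Sat 2085:Mon 2086:Tue✓ 2087:Wed✓ 2088:Thu✓ 2089:Sat 2090:Sun 2091:Mon 2092:Tue✓ 2093:Thu✓ 2094:Fri 2095:Sat 2096:Sun 2097:Tue✓
Years with five Thursdays: 2075, 2076, 2081, 2082, 2086, 2087, 2088, 2092, 2093, 2097 → 10.

10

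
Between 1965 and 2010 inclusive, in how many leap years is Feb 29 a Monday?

Leap years in 1965–2010: 11 of them.
Feb 29 weekday advances by 5 (mod 7) from one leap year to the next four years later (or differs when a century non-leap intervenes).
Leap-day weekdays: 1968:Thu 1972:Tue 1976:Sun 1980:Fri 1984:Wed 1988:Mon✓ 1992:Sat 1996:Thu 2000:Tue 2004:Sun 2008:Fri
Monday: 1988 → 1.

1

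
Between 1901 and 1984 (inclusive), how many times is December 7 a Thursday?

Track December 7's weekday year by year (advancing +1, or +2 across a Feb 29):
  1901: Sat  1902: Sun (+1)  1903: Mon (+1)  1904: Wed (+2)  1905: Thu (+1) ✓
  1906: Fri (+1)  1907: Sat (+1)  1908: Mon (+2)  1909: Tue (+1)  1910: Wed (+1)
  1911: Thu (+1) ✓  1912: Sat (+2)  1913: Sun (+1)  1914: Mon (+1)  … (56 more years) …
  1971: Tue (+1)  1972: Thu (+2) ✓  1973: Fri (+1)  1974: Sat (+1)  1975: Sun (+1)
  1976: Tue (+2)  1977: Wed (+1)  1978: Thu (+1) ✓  1979: Fri (+1)  1980: Sun (+2)
  1981: Mon (+1)  1982: Tue (+1)  1983: Wed (+1)  1984: Fri (+2)
Thursday years: 1905, 1911, 1916, 1922, 1933, 1939, 1944, 1950, 1961, 1967, 1972, 1978 — 12 in total.

12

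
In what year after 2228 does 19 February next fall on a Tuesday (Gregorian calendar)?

2233

From one year to the next, a fixed date's weekday advances by 1, or by 2 when a Feb 29 lies between the two dates.
2228: February 19 is Tuesday.
2229: Thursday (+2)
2230: Friday (+1)
2231: Saturday (+1)
2232: Sunday (+1)
2233: Tuesday (+2)
19 February falls on a Tuesday in 2233.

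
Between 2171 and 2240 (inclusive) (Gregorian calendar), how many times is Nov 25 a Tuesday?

10

Track Nov 25's weekday year by year (advancing +1, or +2 across a Feb 29):
  2171: Mon  2172: Wed (+2)  2173: Thu (+1)  2174: Fri (+1)  2175: Sat (+1)
  2176: Mon (+2)  2177: Tue (+1) ✓  2178: Wed (+1)  2179: Thu (+1)  2180: Sat (+2)
  2181: Sun (+1)  2182: Mon (+1)  2183: Tue (+1) ✓  2184: Thu (+2)  … (42 more years) …
  2227: Sun (+1)  2228: Tue (+2) ✓  2229: Wed (+1)  2230: Thu (+1)  2231: Fri (+1)
  2232: Sun (+2)  2233: Mon (+1)  2234: Tue (+1) ✓  2235: Wed (+1)  2236: Fri (+2)
  2237: Sat (+1)  2238: Sun (+1)  2239: Mon (+1)  2240: Wed (+2)
Tuesday years: 2177, 2183, 2188, 2194, 2200, 2206, 2217, 2223, 2228, 2234 — 10 in total.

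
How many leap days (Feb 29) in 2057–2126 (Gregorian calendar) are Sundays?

Leap years in 2057–2126: 16 of them.
Feb 29 weekday advances by 5 (mod 7) from one leap year to the next four years later (or differs when a century non-leap intervenes).
Leap-day weekdays: 2060:Sun✓ 2064:Fri 2068:Wed 2072:Mon 2076:Sat 2080:Thu 2084:Tue 2088:Sun✓ 2092:Fri 2096:Wed 2104:Fri 2108:Wed 2112:Mon 2116:Sat 2120:Thu 2124:Tue
Sunday: 2060, 2088 → 2.

2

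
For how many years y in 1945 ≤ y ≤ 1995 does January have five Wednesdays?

22

January has 31 days; it has five Wednesdays when Wednesday falls among the first (month-length − 28) days — i.e. when January 1 is one of Wednesday/Tuesday/Monday.
January 1 by year: 1945:Mon✓ 1946:Tue✓ 1947:Wed✓ 1948:Thu 1949:Sat 1950:Sun 1951:Mon✓ 1952:Tue✓ 1953:Thu 1954:Fri 1955:Sat 1956:Sun 1957:Tue✓ 1958:Wed✓ 1959:Thu …(21 more)… 1981:Thu 1982:Fri 1983:Sat 1984:Sun 1985:Tue✓ 1986:Wed✓ 1987:Thu 1988:Fri 1989:Sun 1990:Mon✓ 1991:Tue✓ 1992:Wed✓ 1993:Fri 1994:Sat 1995:Sun
Years with five Wednesdays: 1945, 1946, 1947, 1951, 1952, 1957, 1958, 1962, 1963, 1964, 1968, 1969, 1973, 1974, 1975, 1979, 1980, 1985, 1986, 1990, 1991, 1992 → 22.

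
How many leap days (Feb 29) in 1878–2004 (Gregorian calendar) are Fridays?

Leap years in 1878–2004: 31 of them.
Feb 29 weekday advances by 5 (mod 7) from one leap year to the next four years later (or differs when a century non-leap intervenes).
Leap-day weekdays: 1880:Sun 1884:Fri✓ 1888:Wed 1892:Mon 1896:Sat 1904:Mon 1908:Sat 1912:Thu 1916:Tue 1920:Sun 1924:Fri✓ 1928:Wed 1932:Mon …(5 more)… 1956:Wed 1960:Mon 1964:Sat 1968:Thu 1972:Tue 1976:Sun 1980:Fri✓ 1984:Wed 1988:Mon 1992:Sat 1996:Thu 2000:Tue 2004:Sun
Friday: 1884, 1924, 1952, 1980 → 4.

4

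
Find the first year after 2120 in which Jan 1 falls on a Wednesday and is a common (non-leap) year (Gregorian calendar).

2121

Jan 1 advances by 2 weekdays after a leap year and by 1 after a common year.
2120: Jan 1 is Monday (leap).
2121: Wednesday
2121 begins on a Wednesday and is a common year.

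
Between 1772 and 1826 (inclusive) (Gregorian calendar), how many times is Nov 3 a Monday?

8

Track Nov 3's weekday year by year (advancing +1, or +2 across a Feb 29):
  1772: Tue  1773: Wed (+1)  1774: Thu (+1)  1775: Fri (+1)  1776: Sun (+2)
  1777: Mon (+1) ✓  1778: Tue (+1)  1779: Wed (+1)  1780: Fri (+2)  1781: Sat (+1)
  1782: Sun (+1)  1783: Mon (+1) ✓  1784: Wed (+2)  1785: Thu (+1)  … (27 more years) …
  1813: Wed (+1)  1814: Thu (+1)  1815: Fri (+1)  1816: Sun (+2)  1817: Mon (+1) ✓
  1818: Tue (+1)  1819: Wed (+1)  1820: Fri (+2)  1821: Sat (+1)  1822: Sun (+1)
  1823: Mon (+1) ✓  1824: Wed (+2)  1825: Thu (+1)  1826: Fri (+1)
Monday years: 1777, 1783, 1788, 1794, 1800, 1806, 1817, 1823 — 8 in total.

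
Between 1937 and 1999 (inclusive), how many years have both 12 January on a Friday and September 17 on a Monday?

Check each year's weekday for 12 January and September 17:
  1937: Tue/Fri  1938: Wed/Sat  1939: Thu/Sun  1940: Fri/Tue  1941: Sun/Wed  1942: Mon/Thu  1943: Tue/Fri  1944: Wed/Sun  1945: Fri/Mon ✓  1946: Sat/Tue  1947: Sun/Wed  1948: Mon/Fri  1949: Wed/Sat  1950: Thu/Sun  …(35 more)…  1986: Sun/Wed  1987: Mon/Thu  1988: Tue/Sat  1989: Thu/Sun  1990: Fri/Mon ✓  1991: Sat/Tue  1992: Sun/Thu  1993: Tue/Fri  1994: Wed/Sat  1995: Thu/Sun  1996: Fri/Tue  1997: Sun/Wed  1998: Mon/Thu  1999: Tue/Fri
Both conditions hold in: 1945, 1951, 1962, 1973, 1979, 1990 — 6.

6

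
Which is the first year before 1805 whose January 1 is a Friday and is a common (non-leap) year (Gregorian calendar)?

Jan 1 advances by 2 weekdays after a leap year and by 1 after a common year.
1805: Jan 1 is Tuesday.
1804: Sunday (leap)
1803: Saturday
1802: Friday
1802 begins on a Friday and is a common year.

1802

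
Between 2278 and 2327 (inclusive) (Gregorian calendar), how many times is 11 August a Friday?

7

Track 11 August's weekday year by year (advancing +1, or +2 across a Feb 29):
  2278: Sun  2279: Mon (+1)  2280: Wed (+2)  2281: Thu (+1)  2282: Fri (+1) ✓
  2283: Sat (+1)  2284: Mon (+2)  2285: Tue (+1)  2286: Wed (+1)  2287: Thu (+1)
  2288: Sat (+2)  2289: Sun (+1)  2290: Mon (+1)  2291: Tue (+1)  … (22 more years) …
  2314: Tue (+1)  2315: Wed (+1)  2316: Fri (+2) ✓  2317: Sat (+1)  2318: Sun (+1)
  2319: Mon (+1)  2320: Wed (+2)  2321: Thu (+1)  2322: Fri (+1) ✓  2323: Sat (+1)
  2324: Mon (+2)  2325: Tue (+1)  2326: Wed (+1)  2327: Thu (+1)
Friday years: 2282, 2293, 2299, 2305, 2311, 2316, 2322 — 7 in total.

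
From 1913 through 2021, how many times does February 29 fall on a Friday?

4

Leap years in 1913–2021: 27 of them.
Feb 29 weekday advances by 5 (mod 7) from one leap year to the next four years later (or differs when a century non-leap intervenes).
Leap-day weekdays: 1916:Tue 1920:Sun 1924:Fri✓ 1928:Wed 1932:Mon 1936:Sat 1940:Thu 1944:Tue 1948:Sun 1952:Fri✓ 1956:Wed 1960:Mon 1964:Sat 1968:Thu 1972:Tue 1976:Sun 1980:Fri✓ 1984:Wed 1988:Mon 1992:Sat 1996:Thu 2000:Tue 2004:Sun 2008:Fri✓ 2012:Wed 2016:Mon 2020:Sat
Friday: 1924, 1952, 1980, 2008 → 4.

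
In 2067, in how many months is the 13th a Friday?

Check the 13th of each month of 2067: Jan 13: Thu, Feb 13: Sun, Mar 13: Sun, Apr 13: Wed, May 13: Fri, Jun 13: Mon, Jul 13: Wed, Aug 13: Sat, Sep 13: Tue, Oct 13: Thu, Nov 13: Sun, Dec 13: Tue.
Friday occurs in May — 1 month.

1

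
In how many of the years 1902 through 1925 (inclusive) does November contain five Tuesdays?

November has 30 days; it has five Tuesdays when Tuesday falls among the first (month-length − 28) days — i.e. when November 1 is one of Tuesday/Monday.
November 1 by year: 1902:Sat 1903:Sun 1904:Tue✓ 1905:Wed 1906:Thu 1907:Fri 1908:Sun 1909:Mon✓ 1910:Tue✓ 1911:Wed 1912:Fri 1913:Sat 1914:Sun 1915:Mon✓ 1916:Wed 1917:Thu 1918:Fri 1919:Sat 1920:Mon✓ 1921:Tue✓ 1922:Wed 1923:Thu 1924:Sat 1925:Sun
Years with five Tuesdays: 1904, 1909, 1910, 1915, 1920, 1921 → 6.

6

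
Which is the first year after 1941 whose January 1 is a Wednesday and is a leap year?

1964

Jan 1 advances by 2 weekdays after a leap year and by 1 after a common year.
1941: Jan 1 is Wednesday.
1942: Thursday
1943: Friday
1944: Saturday (leap)
1945: Monday
1946: Tuesday
1947: Wednesday
1948: Thursday (leap)
1949: Saturday
1950: Sunday
1951: Monday
1952: Tuesday (leap)
1953: Thursday
1954: Friday
1955: Saturday
1956: Sunday (leap)
1957: Tuesday
1958: Wednesday
1959: Thursday
1960: Friday (leap)
1961: Sunday
1962: Monday
1963: Tuesday
1964: Wednesday (leap)
1964 begins on a Wednesday and is a leap year.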